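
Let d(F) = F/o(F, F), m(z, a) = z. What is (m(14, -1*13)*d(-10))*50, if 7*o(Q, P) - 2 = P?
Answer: 6125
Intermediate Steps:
o(Q, P) = 2/7 + P/7
d(F) = F/(2/7 + F/7)
(m(14, -1*13)*d(-10))*50 = (14*(7*(-10)/(2 - 10)))*50 = (14*(7*(-10)/(-8)))*50 = (14*(7*(-10)*(-1/8)))*50 = (14*(35/4))*50 = (245/2)*50 = 6125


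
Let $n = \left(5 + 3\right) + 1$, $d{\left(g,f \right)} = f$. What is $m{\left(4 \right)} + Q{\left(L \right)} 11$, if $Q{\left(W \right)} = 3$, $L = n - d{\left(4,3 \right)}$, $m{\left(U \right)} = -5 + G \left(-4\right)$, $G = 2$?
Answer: $20$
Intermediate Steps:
$n = 9$ ($n = 8 + 1 = 9$)
$m{\left(U \right)} = -13$ ($m{\left(U \right)} = -5 + 2 \left(-4\right) = -5 - 8 = -13$)
$L = 6$ ($L = 9 - 3 = 6$)
$m{\left(4 \right)} + Q{\left(L \right)} 11 = -13 + 3 \cdot 11 = -13 + 33 = 20$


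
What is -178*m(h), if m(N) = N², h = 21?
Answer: -78498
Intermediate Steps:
-178*m(h) = -178*21² = -178*441 = -78498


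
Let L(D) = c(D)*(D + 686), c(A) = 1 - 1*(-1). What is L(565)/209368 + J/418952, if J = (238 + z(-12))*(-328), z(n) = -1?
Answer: -951700809/5482196396 ≈ -0.17360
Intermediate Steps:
J = -77736 (J = (238 - 1)*(-328) = 237*(-328) = -77736)
c(A) = 2 (c(A) = 1 + 1 = 2)
L(D) = 1372 + 2*D (L(D) = 2*(D + 686) = 2*(686 + D) = 1372 + 2*D)
L(565)/209368 + J/418952 = (1372 + 2*565)/209368 - 77736/418952 = (1372 + 1130)*(1/209368) - 77736*1/418952 = 2502*(1/209368) - 9717/52369 = 1251/104684 - 9717/52369 = -951700809/5482196396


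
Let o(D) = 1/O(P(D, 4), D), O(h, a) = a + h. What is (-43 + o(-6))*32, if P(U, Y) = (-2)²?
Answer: -1392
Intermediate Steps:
P(U, Y) = 4
o(D) = 1/(4 + D) (o(D) = 1/(D + 4) = 1/(4 + D))
(-43 + o(-6))*32 = (-43 + 1/(4 - 6))*32 = (-43 + 1/(-2))*32 = (-43 - ½)*32 = -87/2*32 = -1392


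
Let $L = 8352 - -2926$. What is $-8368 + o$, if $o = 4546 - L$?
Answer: $-15100$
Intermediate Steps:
$L = 11278$ ($L = 8352 + 2926 = 11278$)
$o = -6732$ ($o = 4546 - 11278 = -6732$)
$-8368 + o = -8368 - 6732 = -15100$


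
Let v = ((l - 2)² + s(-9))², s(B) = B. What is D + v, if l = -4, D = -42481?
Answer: -41752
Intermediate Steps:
v = 729 (v = ((-4 - 2)² - 9)² = ((-6)² - 9)² = (36 - 9)² = 27² = 729)
D + v = -42481 + 729 = -41752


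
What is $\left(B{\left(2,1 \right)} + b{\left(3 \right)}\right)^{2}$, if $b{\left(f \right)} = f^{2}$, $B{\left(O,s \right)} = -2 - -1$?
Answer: $64$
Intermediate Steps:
$B{\left(O,s \right)} = -1$ ($B{\left(O,s \right)} = -2 + 1 = -1$)
$\left(B{\left(2,1 \right)} + b{\left(3 \right)}\right)^{2} = \left(-1 + 3^{2}\right)^{2} = \left(-1 + 9\right)^{2} = 8^{2} = 64$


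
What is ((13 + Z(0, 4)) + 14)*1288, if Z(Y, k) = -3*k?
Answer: 19320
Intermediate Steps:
((13 + Z(0, 4)) + 14)*1288 = ((13 - 3*4) + 14)*1288 = ((13 - 12) + 14)*1288 = (1 + 14)*1288 = 15*1288 = 19320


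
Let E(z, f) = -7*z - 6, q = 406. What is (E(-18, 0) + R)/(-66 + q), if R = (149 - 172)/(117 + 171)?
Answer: 34537/97920 ≈ 0.35271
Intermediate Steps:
E(z, f) = -6 - 7*z
R = -23/288 ≈ -0.079861
(E(-18, 0) + R)/(-66 + q) = ((-6 - 7*(-18)) - 23/288)/(-66 + 406) = ((-6 + 126) - 23/288)/340 = (120 - 23/288)*(1/340) = (34537/288)*(1/340) = 34537/97920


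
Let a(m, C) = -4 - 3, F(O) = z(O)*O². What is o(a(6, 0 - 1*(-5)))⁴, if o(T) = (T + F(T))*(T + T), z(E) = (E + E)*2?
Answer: 138921417942516496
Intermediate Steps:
z(E) = 4*E (z(E) = (2*E)*2 = 4*E)
F(O) = 4*O³ (F(O) = (4*O)*O² = 4*O³)
a(m, C) = -7
o(T) = 2*T*(T + 4*T³) (o(T) = (T + 4*T³)*(T + T) = (T + 4*T³)*(2*T) = 2*T*(T + 4*T³))
o(a(6, 0 - 1*(-5)))⁴ = ((-7)²*(2 + 8*(-7)²))⁴ = (49*(2 + 8*49))⁴ = (49*(2 + 392))⁴ = (49*394)⁴ = 19306⁴ = 138921417942516496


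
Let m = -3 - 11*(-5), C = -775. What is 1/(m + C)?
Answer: -1/723 ≈ -0.0013831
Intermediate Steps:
m = 52 (m = -3 + 55 = 52)
1/(m + C) = 1/(52 - 775) = 1/(-723) = -1/723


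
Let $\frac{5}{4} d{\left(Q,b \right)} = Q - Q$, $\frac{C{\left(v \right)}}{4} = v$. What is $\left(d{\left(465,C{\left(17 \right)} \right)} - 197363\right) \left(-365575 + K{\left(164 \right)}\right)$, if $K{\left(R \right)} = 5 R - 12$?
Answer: $71991509421$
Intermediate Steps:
$C{\left(v \right)} = 4 v$
$K{\left(R \right)} = -12 + 5 R$
$d{\left(Q,b \right)} = 0$ ($d{\left(Q,b \right)} = \frac{4 \left(Q - Q\right)}{5} = \frac{4}{5} \cdot 0 = 0$)
$\left(d{\left(465,C{\left(17 \right)} \right)} - 197363\right) \left(-365575 + K{\left(164 \right)}\right) = \left(0 - 197363\right) \left(-365575 + \left(-12 + 5 \cdot 164\right)\right) = - 197363 \left(-365575 + \left(-12 + 820\right)\right) = - 197363 \left(-365575 + 808\right) = \left(-197363\right) \left(-364767\right) = 71991509421$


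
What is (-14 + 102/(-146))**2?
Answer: 1151329/5329 ≈ 216.05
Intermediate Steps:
(-14 + 102/(-146))**2 = (-14 + 102*(-1/146))**2 = (-14 - 51/73)**2 = (-1073/73)**2 = 1151329/5329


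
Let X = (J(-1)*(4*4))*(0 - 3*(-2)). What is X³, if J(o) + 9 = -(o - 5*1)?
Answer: -23887872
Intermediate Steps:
J(o) = -4 - o (J(o) = -9 - (o - 5*1) = -9 - (o - 5) = -9 - (-5 + o) = -9 + (5 - o) = -4 - o)
X = -288 (X = ((-4 - 1*(-1))*(4*4))*(0 - 3*(-2)) = ((-4 + 1)*16)*(0 + 6) = -3*16*6 = -48*6 = -288)
X³ = (-288)³ = -23887872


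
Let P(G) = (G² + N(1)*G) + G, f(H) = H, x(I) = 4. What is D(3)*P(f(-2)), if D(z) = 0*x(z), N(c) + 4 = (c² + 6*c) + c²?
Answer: 0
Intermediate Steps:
N(c) = -4 + 2*c² + 6*c (N(c) = -4 + ((c² + 6*c) + c²) = -4 + (2*c² + 6*c) = -4 + 2*c² + 6*c)
P(G) = G² + 5*G (P(G) = (G² + (-4 + 2*1² + 6*1)*G) + G = (G² + (-4 + 2*1 + 6)*G) + G = (G² + (-4 + 2 + 6)*G) + G = (G² + 4*G) + G = G² + 5*G)
D(z) = 0 (D(z) = 0*4 = 0)
D(3)*P(f(-2)) = 0*(-2*(5 - 2)) = 0*(-2*3) = 0*(-6) = 0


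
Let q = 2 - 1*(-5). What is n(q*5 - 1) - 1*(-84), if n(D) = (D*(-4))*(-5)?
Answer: 764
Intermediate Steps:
q = 7 (q = 2 + 5 = 7)
n(D) = 20*D (n(D) = -4*D*(-5) = 20*D)
n(q*5 - 1) - 1*(-84) = 20*(7*5 - 1) - 1*(-84) = 20*(35 - 1) + 84 = 20*34 + 84 = 680 + 84 = 764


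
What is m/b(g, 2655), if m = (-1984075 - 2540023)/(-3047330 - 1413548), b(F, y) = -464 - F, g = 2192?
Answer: -2262049/5924045984 ≈ -0.00038184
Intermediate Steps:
m = 2262049/2230439 (m = -4524098/(-4460878) = -4524098*(-1/4460878) = 2262049/2230439 ≈ 1.0142)
m/b(g, 2655) = 2262049/(2230439*(-464 - 1*2192)) = 2262049/(2230439*(-464 - 2192)) = (2262049/2230439)/(-2656) = (2262049/2230439)*(-1/2656) = -2262049/5924045984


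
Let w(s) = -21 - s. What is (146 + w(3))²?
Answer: 14884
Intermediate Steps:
(146 + w(3))² = (146 + (-21 - 1*3))² = (146 + (-21 - 3))² = (146 - 24)² = 122² = 14884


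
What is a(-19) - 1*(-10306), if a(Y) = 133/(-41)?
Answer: 422413/41 ≈ 10303.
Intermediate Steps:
a(Y) = -133/41 (a(Y) = 133*(-1/41) = -133/41)
a(-19) - 1*(-10306) = -133/41 - 1*(-10306) = -133/41 + 10306 = 422413/41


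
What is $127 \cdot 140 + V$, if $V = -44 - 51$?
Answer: $17685$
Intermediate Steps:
$V = -95$
$127 \cdot 140 + V = 127 \cdot 140 - 95 = 17780 - 95 = 17685$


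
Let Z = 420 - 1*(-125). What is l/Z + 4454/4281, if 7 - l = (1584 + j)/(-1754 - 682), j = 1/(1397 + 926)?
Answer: 4640579819863/4400955418020 ≈ 1.0544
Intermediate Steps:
j = 1/2323 ≈ 0.00043048
Z = 545 (Z = 420 + 125 = 545)
l = 43291429/5658828 (l = 7 - (1584 + 1/2323)/(-1754 - 682) = 7 - 3679633/(2323*(-2436)) = 7 - 3679633*(-1)/(2323*2436) = 7 - 1*(-3679633/5658828) = 7 + 3679633/5658828 = 43291429/5658828 ≈ 7.6502)
l/Z + 4454/4281 = (43291429/5658828)/545 + 4454/4281 = (43291429/5658828)*(1/545) + 4454*(1/4281) = 43291429/3084061260 + 4454/4281 = 4640579819863/4400955418020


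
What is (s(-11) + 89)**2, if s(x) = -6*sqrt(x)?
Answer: 7525 - 1068*I*sqrt(11) ≈ 7525.0 - 3542.2*I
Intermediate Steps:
(s(-11) + 89)**2 = (-6*I*sqrt(11) + 89)**2 = (89 - 6*I*sqrt(11))**2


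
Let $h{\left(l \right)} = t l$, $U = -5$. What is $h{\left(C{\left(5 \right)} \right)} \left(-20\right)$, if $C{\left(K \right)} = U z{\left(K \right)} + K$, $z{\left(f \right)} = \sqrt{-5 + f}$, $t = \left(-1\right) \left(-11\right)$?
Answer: $-1100$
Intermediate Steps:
$t = 11$
$C{\left(K \right)} = K - 5 \sqrt{-5 + K}$ ($C{\left(K \right)} = - 5 \sqrt{-5 + K} + K = K - 5 \sqrt{-5 + K}$)
$h{\left(l \right)} = 11 l$
$h{\left(C{\left(5 \right)} \right)} \left(-20\right) = 11 \left(5 - 5 \sqrt{-5 + 5}\right) \left(-20\right) = 11 \left(5 - 5 \sqrt{0}\right) \left(-20\right) = 11 \left(5 - 0\right) \left(-20\right) = 11 \left(5 + 0\right) \left(-20\right) = 11 \cdot 5 \left(-20\right) = 55 \left(-20\right) = -1100$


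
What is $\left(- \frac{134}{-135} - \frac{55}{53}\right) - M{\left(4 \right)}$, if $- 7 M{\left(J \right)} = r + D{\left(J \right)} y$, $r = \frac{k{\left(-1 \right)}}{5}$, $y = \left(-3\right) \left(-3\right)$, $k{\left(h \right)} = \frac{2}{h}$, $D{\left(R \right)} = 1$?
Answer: $\frac{59272}{50085} \approx 1.1834$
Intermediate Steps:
$y = 9$
$r = - \frac{2}{5}$ ($r = \frac{2 \frac{1}{-1}}{5} = 2 \left(-1\right) \frac{1}{5} = \left(-2\right) \frac{1}{5} = - \frac{2}{5} \approx -0.4$)
$M{\left(J \right)} = - \frac{43}{35}$ ($M{\left(J \right)} = - \frac{- \frac{2}{5} + 1 \cdot 9}{7} = - \frac{- \frac{2}{5} + 9}{7} = \left(- \frac{1}{7}\right) \frac{43}{5} = - \frac{43}{35}$)
$\left(- \frac{134}{-135} - \frac{55}{53}\right) - M{\left(4 \right)} = \left(- \frac{134}{-135} - \frac{55}{53}\right) - - \frac{43}{35} = \left(\left(-134\right) \left(- \frac{1}{135}\right) - \frac{55}{53}\right) + \frac{43}{35} = \left(\frac{134}{135} - \frac{55}{53}\right) + \frac{43}{35} = - \frac{323}{7155} + \frac{43}{35} = \frac{59272}{50085}$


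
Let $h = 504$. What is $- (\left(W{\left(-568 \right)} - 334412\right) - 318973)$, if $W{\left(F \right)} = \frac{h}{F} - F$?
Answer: $\frac{46350070}{71} \approx 6.5282 \cdot 10^{5}$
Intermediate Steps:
$W{\left(F \right)} = - F + \frac{504}{F}$ ($W{\left(F \right)} = \frac{504}{F} - F = - F + \frac{504}{F}$)
$- (\left(W{\left(-568 \right)} - 334412\right) - 318973) = - (\left(\left(\left(-1\right) \left(-568\right) + \frac{504}{-568}\right) - 334412\right) - 318973) = - (\left(\left(568 + 504 \left(- \frac{1}{568}\right)\right) - 334412\right) - 318973) = - (\left(\left(568 - \frac{63}{71}\right) - 334412\right) - 318973) = - (\left(\frac{40265}{71} - 334412\right) - 318973) = - (- \frac{23702987}{71} - 318973) = \left(-1\right) \left(- \frac{46350070}{71}\right) = \frac{46350070}{71}$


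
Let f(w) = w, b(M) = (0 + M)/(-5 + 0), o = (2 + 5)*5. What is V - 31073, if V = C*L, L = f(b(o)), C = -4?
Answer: -31045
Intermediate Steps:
o = 35 (o = 7*5 = 35)
b(M) = -M/5 (b(M) = M/(-5) = M*(-1/5) = -M/5)
L = -7 (L = -1/5*35 = -7)
V = 28 (V = -4*(-7) = 28)
V - 31073 = 28 - 31073 = -31045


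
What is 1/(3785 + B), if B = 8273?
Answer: 1/12058 ≈ 8.2933e-5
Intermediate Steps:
1/(3785 + B) = 1/(3785 + 8273) = 1/12058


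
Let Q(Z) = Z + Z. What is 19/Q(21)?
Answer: 19/42 ≈ 0.45238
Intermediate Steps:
Q(Z) = 2*Z
19/Q(21) = 19/((2*21)) = 19/42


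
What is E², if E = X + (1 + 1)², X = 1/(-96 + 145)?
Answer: 38809/2401 ≈ 16.164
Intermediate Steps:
X = 1/49 ≈ 0.020408
E = 197/49 (E = 1/49 + (1 + 1)² = 1/49 + 2² = 1/49 + 4 = 197/49 ≈ 4.0204)
E² = (197/49)² = 38809/2401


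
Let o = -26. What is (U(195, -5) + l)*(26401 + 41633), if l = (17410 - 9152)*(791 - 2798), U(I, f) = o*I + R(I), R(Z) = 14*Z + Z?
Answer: -1127728250334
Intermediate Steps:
R(Z) = 15*Z
U(I, f) = -11*I (U(I, f) = -26*I + 15*I = -11*I)
l = -16573806 (l = 8258*(-2007) = -16573806)
(U(195, -5) + l)*(26401 + 41633) = (-11*195 - 16573806)*(26401 + 41633) = (-2145 - 16573806)*68034 = -16575951*68034 = -1127728250334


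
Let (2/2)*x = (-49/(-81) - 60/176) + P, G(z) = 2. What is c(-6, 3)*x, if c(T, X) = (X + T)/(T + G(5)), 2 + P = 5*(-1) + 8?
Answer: 4505/4752 ≈ 0.94802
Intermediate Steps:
P = 1 (P = -2 + (5*(-1) + 8) = -2 + (-5 + 8) = -2 + 3 = 1)
x = 4505/3564 (x = (-49/(-81) - 60/176) + 1 = (-49*(-1/81) - 60*1/176) + 1 = (49/81 - 15/44) + 1 = 941/3564 + 1 = 4505/3564 ≈ 1.2640)
c(T, X) = (T + X)/(2 + T) (c(T, X) = (X + T)/(T + 2) = (T + X)/(2 + T))
c(-6, 3)*x = ((-6 + 3)/(2 - 6))*(4505/3564) = (-3/(-4))*(4505/3564) = -1/4*(-3)*(4505/3564) = (3/4)*(4505/3564) = 4505/4752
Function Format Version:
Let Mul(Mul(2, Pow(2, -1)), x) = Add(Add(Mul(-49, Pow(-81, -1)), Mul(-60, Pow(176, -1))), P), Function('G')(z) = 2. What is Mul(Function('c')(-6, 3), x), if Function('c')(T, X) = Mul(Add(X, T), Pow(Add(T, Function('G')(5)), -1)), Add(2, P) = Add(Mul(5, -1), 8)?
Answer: Rational(4505, 4752) ≈ 0.94802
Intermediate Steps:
P = 1 (P = Add(-2, Add(Mul(5, -1), 8)) = Add(-2, Add(-5, 8)) = Add(-2, 3) = 1)
x = Rational(4505, 3564) (x = Add(Add(Mul(-49, Pow(-81, -1)), Mul(-60, Pow(176, -1))), 1) = Add(Add(Mul(-49, Rational(-1, 81)), Mul(-60, Rational(1, 176))), 1) = Add(Add(Rational(49, 81), Rational(-15, 44)), 1) = Add(Rational(941, 3564), 1) = Rational(4505, 3564) ≈ 1.2640)
Function('c')(T, X) = Mul(Pow(Add(2, T), -1), Add(T, X)) (Function('c')(T, X) = Mul(Add(X, T), Pow(Add(T, 2), -1)) = Mul(Add(T, X), Pow(Add(2, T), -1)) = Mul(Pow(Add(2, T), -1), Add(T, X)))
Mul(Function('c')(-6, 3), x) = Mul(Mul(Pow(Add(2, -6), -1), Add(-6, 3)), Rational(4505, 3564)) = Mul(Mul(Pow(-4, -1), -3), Rational(4505, 3564)) = Mul(Mul(Rational(-1, 4), -3), Rational(4505, 3564)) = Mul(Rational(3, 4), Rational(4505, 3564)) = Rational(4505, 4752)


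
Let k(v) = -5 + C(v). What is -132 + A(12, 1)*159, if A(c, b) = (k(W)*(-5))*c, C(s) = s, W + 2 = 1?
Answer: 57108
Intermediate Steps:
W = -1 (W = -2 + 1 = -1)
k(v) = -5 + v
A(c, b) = 30*c (A(c, b) = ((-5 - 1)*(-5))*c = (-6*(-5))*c = 30*c)
-132 + A(12, 1)*159 = -132 + (30*12)*159 = -132 + 360*159 = -132 + 57240 = 57108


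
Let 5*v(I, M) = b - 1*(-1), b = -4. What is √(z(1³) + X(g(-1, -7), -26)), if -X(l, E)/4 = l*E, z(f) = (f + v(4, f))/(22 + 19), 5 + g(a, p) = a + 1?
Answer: I*√21852590/205 ≈ 22.803*I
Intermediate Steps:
g(a, p) = -4 + a (g(a, p) = -5 + (a + 1) = -5 + (1 + a) = -4 + a)
v(I, M) = -⅗ (v(I, M) = (-4 - 1*(-1))/5 = (-4 + 1)/5 = (⅕)*(-3) = -⅗)
z(f) = -3/205 + f/41 (z(f) = (f - ⅗)/(22 + 19) = (-⅗ + f)/41 = (-⅗ + f)*(1/41) = -3/205 + f/41)
X(l, E) = -4*E*l (X(l, E) = -4*l*E = -4*E*l)
√(z(1³) + X(g(-1, -7), -26)) = √((-3/205 + (1/41)*1³) - 4*(-26)*(-4 - 1)) = √((-3/205 + (1/41)*1) - 4*(-26)*(-5)) = √((-3/205 + 1/41) - 520) = √(2/205 - 520) = √(-106598/205) = I*√21852590/205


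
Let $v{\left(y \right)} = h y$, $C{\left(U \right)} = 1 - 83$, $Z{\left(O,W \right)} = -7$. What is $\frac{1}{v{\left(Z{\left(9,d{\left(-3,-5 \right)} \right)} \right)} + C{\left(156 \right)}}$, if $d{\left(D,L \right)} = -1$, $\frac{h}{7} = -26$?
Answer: $\frac{1}{1192} \approx 0.00083893$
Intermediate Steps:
$h = -182$ ($h = 7 \left(-26\right) = -182$)
$C{\left(U \right)} = -82$
$v{\left(y \right)} = - 182 y$
$\frac{1}{v{\left(Z{\left(9,d{\left(-3,-5 \right)} \right)} \right)} + C{\left(156 \right)}} = \frac{1}{\left(-182\right) \left(-7\right) - 82} = \frac{1}{1274 - 82} = \frac{1}{1192}$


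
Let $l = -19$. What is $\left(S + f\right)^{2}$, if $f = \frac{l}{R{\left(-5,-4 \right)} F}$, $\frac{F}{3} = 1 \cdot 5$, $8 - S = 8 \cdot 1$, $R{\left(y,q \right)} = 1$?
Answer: $\frac{361}{225} \approx 1.6044$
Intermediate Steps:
$S = 0$ ($S = 8 - 8 \cdot 1 = 8 - 8 = 0$)
$F = 15$ ($F = 3 \cdot 1 \cdot 5 = 3 \cdot 5 = 15$)
$f = - \frac{19}{15}$ ($f = - \frac{19}{1 \cdot 15} = - \frac{19}{15} \approx -1.2667$)
$\left(S + f\right)^{2} = \left(0 - \frac{19}{15}\right)^{2} = \left(- \frac{19}{15}\right)^{2} = \frac{361}{225}$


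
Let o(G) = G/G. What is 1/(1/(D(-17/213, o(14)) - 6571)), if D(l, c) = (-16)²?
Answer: -6315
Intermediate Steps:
o(G) = 1
D(l, c) = 256
1/(1/(D(-17/213, o(14)) - 6571)) = 1/(1/(256 - 6571)) = 1/(1/(-6315)) = 1/(-1/6315) = -6315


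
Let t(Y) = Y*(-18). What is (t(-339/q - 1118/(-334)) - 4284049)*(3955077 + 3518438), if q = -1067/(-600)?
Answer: -5700570966498447725/178189 ≈ -3.1992e+13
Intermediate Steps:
q = 1067/600 (q = -1067*(-1/600) = 1067/600 ≈ 1.7783)
t(Y) = -18*Y
(t(-339/q - 1118/(-334)) - 4284049)*(3955077 + 3518438) = (-18*(-339/1067/600 - 1118/(-334)) - 4284049)*(3955077 + 3518438) = (-18*(-339*600/1067 - 1118*(-1/334)) - 4284049)*7473515 = (-18*(-203400/1067 + 559/167) - 4284049)*7473515 = (-18*(-33371347/178189) - 4284049)*7473515 = (600684246/178189 - 4284049)*7473515 = -762769723015/178189*7473515 = -5700570966498447725/178189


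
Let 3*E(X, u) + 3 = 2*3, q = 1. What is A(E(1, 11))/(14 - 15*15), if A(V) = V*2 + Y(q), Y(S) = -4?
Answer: 2/211 ≈ 0.0094787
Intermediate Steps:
E(X, u) = 1 (E(X, u) = -1 + (2*3)/3 = -1 + (1/3)*6 = -1 + 2 = 1)
A(V) = -4 + 2*V (A(V) = V*2 - 4 = 2*V - 4 = -4 + 2*V)
A(E(1, 11))/(14 - 15*15) = (-4 + 2*1)/(14 - 15*15) = (-4 + 2)/(14 - 225) = -2/(-211) = -2*(-1/211) = 2/211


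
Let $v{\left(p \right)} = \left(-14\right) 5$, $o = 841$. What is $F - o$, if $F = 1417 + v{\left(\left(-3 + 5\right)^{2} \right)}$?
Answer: $506$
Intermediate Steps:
$v{\left(p \right)} = -70$
$F = 1347$ ($F = 1417 - 70 = 1347$)
$F - o = 1347 - 841 = 506$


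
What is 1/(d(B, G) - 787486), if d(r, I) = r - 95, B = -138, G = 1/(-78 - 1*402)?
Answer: -1/787719 ≈ -1.2695e-6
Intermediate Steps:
G = -1/480 (G = 1/(-78 - 402) = 1/(-480) = -1/480 ≈ -0.0020833)
d(r, I) = -95 + r
1/(d(B, G) - 787486) = 1/((-95 - 138) - 787486) = 1/(-233 - 787486) = 1/(-787719) = -1/787719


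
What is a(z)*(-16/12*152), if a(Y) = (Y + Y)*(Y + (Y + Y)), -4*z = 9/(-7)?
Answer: -6156/49 ≈ -125.63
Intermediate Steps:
z = 9/28 (z = -9/(4*(-7)) = -9*(-1)/(4*7) = -1/4*(-9/7) = 9/28 ≈ 0.32143)
a(Y) = 6*Y**2 (a(Y) = (2*Y)*(Y + 2*Y) = (2*Y)*(3*Y) = 6*Y**2)
a(z)*(-16/12*152) = (6*(9/28)**2)*(-16/12*152) = (6*(81/784))*(-16*1/12*152) = 243*(-4/3*152)/392 = (243/392)*(-608/3) = -6156/49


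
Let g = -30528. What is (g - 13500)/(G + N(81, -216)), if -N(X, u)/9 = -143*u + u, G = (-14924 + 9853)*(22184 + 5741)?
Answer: 44028/141883723 ≈ 0.00031031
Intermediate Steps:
G = -141607675 (G = -5071*27925 = -141607675)
N(X, u) = 1278*u (N(X, u) = -9*(-143*u + u) = -(-1278)*u = 1278*u)
(g - 13500)/(G + N(81, -216)) = (-30528 - 13500)/(-141607675 + 1278*(-216)) = -44028/(-141607675 - 276048) = -44028/(-141883723) = -44028*(-1/141883723) = 44028/141883723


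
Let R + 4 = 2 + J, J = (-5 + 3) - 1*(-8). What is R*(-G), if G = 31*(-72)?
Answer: 8928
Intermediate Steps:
G = -2232
J = 6 (J = -2 + 8 = 6)
R = 4 (R = -4 + (2 + 6) = -4 + 8 = 4)
R*(-G) = 4*(-1*(-2232)) = 4*2232 = 8928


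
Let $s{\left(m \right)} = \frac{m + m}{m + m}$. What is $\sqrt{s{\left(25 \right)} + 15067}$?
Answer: $2 \sqrt{3767} \approx 122.75$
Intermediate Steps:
$s{\left(m \right)} = 1$ ($s{\left(m \right)} = \frac{2 m}{2 m} = 2 m \frac{1}{2 m} = 1$)
$\sqrt{s{\left(25 \right)} + 15067} = \sqrt{1 + 15067} = \sqrt{15068} = 2 \sqrt{3767}$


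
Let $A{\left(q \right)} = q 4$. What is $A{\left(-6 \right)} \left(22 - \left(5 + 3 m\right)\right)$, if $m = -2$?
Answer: $-552$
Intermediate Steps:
$A{\left(q \right)} = 4 q$
$A{\left(-6 \right)} \left(22 - \left(5 + 3 m\right)\right) = 4 \left(-6\right) \left(22 - -1\right) = - 24 \left(22 + \left(-5 + 6\right)\right) = - 24 \left(22 + 1\right) = \left(-24\right) 23 = -552$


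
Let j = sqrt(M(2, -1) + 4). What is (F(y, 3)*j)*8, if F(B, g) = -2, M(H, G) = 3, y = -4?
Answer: -16*sqrt(7) ≈ -42.332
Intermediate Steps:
j = sqrt(7) (j = sqrt(3 + 4) = sqrt(7) ≈ 2.6458)
(F(y, 3)*j)*8 = -2*sqrt(7)*8 = -16*sqrt(7)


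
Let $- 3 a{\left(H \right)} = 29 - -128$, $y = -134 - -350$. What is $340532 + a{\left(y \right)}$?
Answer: $\frac{1021439}{3} \approx 3.4048 \cdot 10^{5}$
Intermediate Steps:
$y = 216$ ($y = -134 + 350 = 216$)
$a{\left(H \right)} = - \frac{157}{3}$ ($a{\left(H \right)} = - \frac{29 - -128}{3} = - \frac{29 + 128}{3} = \left(- \frac{1}{3}\right) 157 = - \frac{157}{3}$)
$340532 + a{\left(y \right)} = 340532 - \frac{157}{3} = \frac{1021439}{3}$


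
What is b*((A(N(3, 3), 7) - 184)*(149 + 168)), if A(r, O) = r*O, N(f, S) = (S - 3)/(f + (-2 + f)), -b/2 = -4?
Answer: -466624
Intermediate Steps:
b = 8 (b = -2*(-4) = 8)
N(f, S) = (-3 + S)/(-2 + 2*f)
A(r, O) = O*r
b*((A(N(3, 3), 7) - 184)*(149 + 168)) = 8*((7*((-3 + 3)/(2*(-1 + 3))) - 184)*(149 + 168)) = 8*((7*((½)*0/2) - 184)*317) = 8*((7*((½)*(½)*0) - 184)*317) = 8*((7*0 - 184)*317) = 8*((0 - 184)*317) = 8*(-184*317) = 8*(-58328) = -466624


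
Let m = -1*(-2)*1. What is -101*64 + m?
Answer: -6462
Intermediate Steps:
m = 2 (m = 2*1 = 2)
-101*64 + m = -101*64 + 2 = -6464 + 2 = -6462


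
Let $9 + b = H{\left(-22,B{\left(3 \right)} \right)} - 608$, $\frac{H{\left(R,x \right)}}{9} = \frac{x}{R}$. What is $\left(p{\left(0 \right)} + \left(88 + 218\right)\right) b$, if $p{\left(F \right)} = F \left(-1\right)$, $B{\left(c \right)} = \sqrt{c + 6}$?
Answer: $- \frac{2080953}{11} \approx -1.8918 \cdot 10^{5}$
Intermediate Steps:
$B{\left(c \right)} = \sqrt{6 + c}$
$H{\left(R,x \right)} = \frac{9 x}{R}$ ($H{\left(R,x \right)} = 9 \frac{x}{R} = \frac{9 x}{R}$)
$b = - \frac{13601}{22}$ ($b = -9 - \left(608 - \frac{9 \sqrt{6 + 3}}{-22}\right) = -9 - \left(608 - 9 \sqrt{9} \left(- \frac{1}{22}\right)\right) = -9 - \left(608 - - \frac{27}{22}\right) = -9 - \frac{13403}{22} = - \frac{13601}{22} \approx -618.23$)
$p{\left(F \right)} = - F$
$\left(p{\left(0 \right)} + \left(88 + 218\right)\right) b = \left(\left(-1\right) 0 + \left(88 + 218\right)\right) \left(- \frac{13601}{22}\right) = \left(0 + 306\right) \left(- \frac{13601}{22}\right) = 306 \left(- \frac{13601}{22}\right) = - \frac{2080953}{11}$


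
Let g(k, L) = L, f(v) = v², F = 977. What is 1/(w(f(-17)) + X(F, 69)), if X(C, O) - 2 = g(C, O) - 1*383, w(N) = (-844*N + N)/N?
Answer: -1/1155 ≈ -0.00086580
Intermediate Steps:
w(N) = -843 (w(N) = (-843*N)/N = -843)
X(C, O) = -381 + O (X(C, O) = 2 + (O - 1*383) = 2 + (O - 383) = 2 + (-383 + O) = -381 + O)
1/(w(f(-17)) + X(F, 69)) = 1/(-843 + (-381 + 69)) = 1/(-843 - 312) = 1/(-1155) = -1/1155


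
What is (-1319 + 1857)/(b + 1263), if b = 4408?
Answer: 538/5671 ≈ 0.094869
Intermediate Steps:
(-1319 + 1857)/(b + 1263) = (-1319 + 1857)/(4408 + 1263) = 538/5671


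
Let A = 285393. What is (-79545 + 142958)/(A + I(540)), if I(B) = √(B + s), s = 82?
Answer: 18097626309/81449163827 - 63413*√622/81449163827 ≈ 0.22218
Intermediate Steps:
I(B) = √(82 + B) (I(B) = √(B + 82) = √(82 + B))
(-79545 + 142958)/(A + I(540)) = (-79545 + 142958)/(285393 + √(82 + 540)) = 63413/(285393 + √622)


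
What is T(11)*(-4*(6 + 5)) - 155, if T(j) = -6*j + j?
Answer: 2265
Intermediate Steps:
T(j) = -5*j
T(11)*(-4*(6 + 5)) - 155 = (-5*11)*(-4*(6 + 5)) - 155 = -(-220)*11 - 155 = -55*(-44) - 155 = 2420 - 155 = 2265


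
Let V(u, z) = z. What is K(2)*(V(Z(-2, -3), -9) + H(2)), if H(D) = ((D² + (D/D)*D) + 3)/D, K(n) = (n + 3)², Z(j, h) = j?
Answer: -225/2 ≈ -112.50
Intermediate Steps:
K(n) = (3 + n)²
H(D) = (3 + D + D²)/D (H(D) = ((D² + 1*D) + 3)/D = ((D² + D) + 3)/D = ((D + D²) + 3)/D = (3 + D + D²)/D)
K(2)*(V(Z(-2, -3), -9) + H(2)) = (3 + 2)²*(-9 + (1 + 2 + 3/2)) = 5²*(-9 + (1 + 2 + 3*(½))) = 25*(-9 + (1 + 2 + 3/2)) = 25*(-9 + 9/2) = 25*(-9/2) = -225/2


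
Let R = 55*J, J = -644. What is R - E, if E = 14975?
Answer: -50395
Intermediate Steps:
R = -35420 (R = 55*(-644) = -35420)
R - E = -35420 - 1*14975 = -35420 - 14975 = -50395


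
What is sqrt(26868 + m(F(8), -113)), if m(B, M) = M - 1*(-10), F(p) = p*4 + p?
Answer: sqrt(26765) ≈ 163.60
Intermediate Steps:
F(p) = 5*p (F(p) = 4*p + p = 5*p)
m(B, M) = 10 + M (m(B, M) = M + 10 = 10 + M)
sqrt(26868 + m(F(8), -113)) = sqrt(26868 + (10 - 113)) = sqrt(26868 - 103) = sqrt(26765)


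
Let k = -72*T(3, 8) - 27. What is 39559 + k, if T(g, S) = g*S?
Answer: 37804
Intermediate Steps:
T(g, S) = S*g
k = -1755 (k = -576*3 - 27 = -72*24 - 27 = -1728 - 27 = -1755)
39559 + k = 39559 - 1755 = 37804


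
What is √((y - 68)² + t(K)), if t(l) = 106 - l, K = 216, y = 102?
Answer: √1046 ≈ 32.342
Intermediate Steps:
√((y - 68)² + t(K)) = √((102 - 68)² + (106 - 1*216)) = √(34² + (106 - 216)) = √(1156 - 110) = √1046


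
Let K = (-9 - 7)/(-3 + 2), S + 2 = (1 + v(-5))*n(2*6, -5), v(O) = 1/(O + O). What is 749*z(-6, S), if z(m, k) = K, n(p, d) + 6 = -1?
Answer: 11984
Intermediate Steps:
n(p, d) = -7 (n(p, d) = -6 - 1 = -7)
v(O) = 1/(2*O)
S = -83/10 (S = -2 + (1 + (½)/(-5))*(-7) = -2 + (1 + (½)*(-⅕))*(-7) = -2 + (1 - ⅒)*(-7) = -2 + (9/10)*(-7) = -2 - 63/10 = -83/10 ≈ -8.3000)
K = 16 (K = -16/(-1) = -16*(-1) = 16)
z(m, k) = 16
749*z(-6, S) = 749*16 = 11984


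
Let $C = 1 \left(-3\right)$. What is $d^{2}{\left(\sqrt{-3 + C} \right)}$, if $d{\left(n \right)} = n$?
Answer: $-6$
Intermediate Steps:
$C = -3$
$d^{2}{\left(\sqrt{-3 + C} \right)} = \left(\sqrt{-3 - 3}\right)^{2} = \left(\sqrt{-6}\right)^{2} = \left(i \sqrt{6}\right)^{2} = -6$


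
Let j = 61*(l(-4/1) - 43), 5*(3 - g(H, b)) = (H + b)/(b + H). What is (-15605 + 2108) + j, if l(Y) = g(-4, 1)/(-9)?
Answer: -726254/45 ≈ -16139.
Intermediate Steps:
g(H, b) = 14/5 (g(H, b) = 3 - (H + b)/(5*(b + H)) = 3 - (H + b)/(5*(H + b)) = 3 - ⅕*1 = 3 - ⅕ = 14/5)
l(Y) = -14/45 (l(Y) = (14/5)/(-9) = (14/5)*(-⅑) = -14/45)
j = -118889/45 (j = 61*(-14/45 - 43) = 61*(-1949/45) = -118889/45 ≈ -2642.0)
(-15605 + 2108) + j = (-15605 + 2108) - 118889/45 = -13497 - 118889/45 = -726254/45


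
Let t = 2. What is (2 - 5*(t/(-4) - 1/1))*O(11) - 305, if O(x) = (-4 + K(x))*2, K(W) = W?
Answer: -172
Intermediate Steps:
O(x) = -8 + 2*x (O(x) = (-4 + x)*2 = -8 + 2*x)
(2 - 5*(t/(-4) - 1/1))*O(11) - 305 = (2 - 5*(2/(-4) - 1/1))*(-8 + 2*11) - 305 = (2 - 5*(2*(-1/4) - 1*1))*(-8 + 22) - 305 = (2 - 5*(-1/2 - 1))*14 - 305 = (2 - 5*(-3/2))*14 - 305 = (2 + 15/2)*14 - 305 = (19/2)*14 - 305 = 133 - 305 = -172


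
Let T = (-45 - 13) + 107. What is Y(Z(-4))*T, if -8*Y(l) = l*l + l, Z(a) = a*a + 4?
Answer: -5145/2 ≈ -2572.5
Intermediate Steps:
Z(a) = 4 + a² (Z(a) = a² + 4 = 4 + a²)
T = 49 (T = -58 + 107 = 49)
Y(l) = -l/8 - l²/8 (Y(l) = -(l*l + l)/8 = -(l² + l)/8 = -(l + l²)/8 = -l/8 - l²/8)
Y(Z(-4))*T = -(4 + (-4)²)*(1 + (4 + (-4)²))/8*49 = -(4 + 16)*(1 + (4 + 16))/8*49 = -⅛*20*(1 + 20)*49 = -⅛*20*21*49 = -105/2*49 = -5145/2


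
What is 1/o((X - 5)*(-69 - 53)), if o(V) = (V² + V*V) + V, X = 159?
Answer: 1/705959100 ≈ 1.4165e-9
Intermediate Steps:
o(V) = V + 2*V² (o(V) = (V² + V²) + V = 2*V² + V = V + 2*V²)
1/o((X - 5)*(-69 - 53)) = 1/(((159 - 5)*(-69 - 53))*(1 + 2*((159 - 5)*(-69 - 53)))) = 1/((154*(-122))*(1 + 2*(154*(-122)))) = 1/(-18788*(1 + 2*(-18788))) = 1/(-18788*(1 - 37576)) = 1/(-18788*(-37575)) = 1/705959100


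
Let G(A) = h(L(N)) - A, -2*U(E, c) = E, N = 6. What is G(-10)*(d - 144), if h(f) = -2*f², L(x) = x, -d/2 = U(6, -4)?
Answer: 8556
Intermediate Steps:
U(E, c) = -E/2
d = 6 (d = -(-1)*6 = -2*(-3) = 6)
G(A) = -72 - A (G(A) = -2*6² - A = -2*36 - A = -72 - A)
G(-10)*(d - 144) = (-72 - 1*(-10))*(6 - 144) = (-72 + 10)*(-138) = -62*(-138) = 8556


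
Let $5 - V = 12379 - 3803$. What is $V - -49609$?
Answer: $41038$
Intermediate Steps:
$V = -8571$ ($V = 5 - \left(12379 - 3803\right) = 5 - 8576 = -8571$)
$V - -49609 = -8571 - -49609 = -8571 + 49609 = 41038$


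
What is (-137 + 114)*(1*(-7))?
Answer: 161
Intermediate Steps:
(-137 + 114)*(1*(-7)) = -23*(-7) = 161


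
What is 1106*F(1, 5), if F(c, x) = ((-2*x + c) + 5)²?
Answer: 17696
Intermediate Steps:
F(c, x) = (5 + c - 2*x)² (F(c, x) = ((c - 2*x) + 5)² = (5 + c - 2*x)²)
1106*F(1, 5) = 1106*(5 + 1 - 2*5)² = 1106*(5 + 1 - 10)² = 1106*(-4)² = 1106*16 = 17696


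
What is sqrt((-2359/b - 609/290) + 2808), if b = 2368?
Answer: sqrt(6143861285)/1480 ≈ 52.961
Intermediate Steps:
sqrt((-2359/b - 609/290) + 2808) = sqrt((-2359/2368 - 609/290) + 2808) = sqrt((-2359*1/2368 - 609*1/290) + 2808) = sqrt((-2359/2368 - 21/10) + 2808) = sqrt(-36659/11840 + 2808) = sqrt(33210061/11840) = sqrt(6143861285)/1480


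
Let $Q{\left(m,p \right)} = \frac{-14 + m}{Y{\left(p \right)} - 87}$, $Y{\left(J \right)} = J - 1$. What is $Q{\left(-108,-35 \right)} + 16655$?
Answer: $\frac{2048687}{123} \approx 16656.0$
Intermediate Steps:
$Y{\left(J \right)} = -1 + J$
$Q{\left(m,p \right)} = \frac{-14 + m}{-88 + p}$ ($Q{\left(m,p \right)} = \frac{-14 + m}{\left(-1 + p\right) - 87} = \frac{-14 + m}{-88 + p}$)
$Q{\left(-108,-35 \right)} + 16655 = \frac{-14 - 108}{-88 - 35} + 16655 = \frac{1}{-123} \left(-122\right) + 16655 = \left(- \frac{1}{123}\right) \left(-122\right) + 16655 = \frac{122}{123} + 16655 = \frac{2048687}{123}$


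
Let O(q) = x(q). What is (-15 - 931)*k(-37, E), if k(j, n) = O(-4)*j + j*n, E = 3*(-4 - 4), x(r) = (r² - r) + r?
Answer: -280016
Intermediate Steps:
x(r) = r²
E = -24 (E = 3*(-8) = -24)
O(q) = q²
k(j, n) = 16*j + j*n (k(j, n) = (-4)²*j + j*n = 16*j + j*n)
(-15 - 931)*k(-37, E) = (-15 - 931)*(-37*(16 - 24)) = -(-35002)*(-8) = -946*296 = -280016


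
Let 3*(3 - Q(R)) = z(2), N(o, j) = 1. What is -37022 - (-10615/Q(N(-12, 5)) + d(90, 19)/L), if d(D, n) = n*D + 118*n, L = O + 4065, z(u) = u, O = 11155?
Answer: -864917661/26635 ≈ -32473.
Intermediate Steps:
L = 15220 (L = 11155 + 4065 = 15220)
d(D, n) = 118*n + D*n (d(D, n) = D*n + 118*n = 118*n + D*n)
Q(R) = 7/3 (Q(R) = 3 - ⅓*2 = 3 - ⅔ = 7/3)
-37022 - (-10615/Q(N(-12, 5)) + d(90, 19)/L) = -37022 - (-10615/7/3 + (19*(118 + 90))/15220) = -37022 - (-10615*3/7 + (19*208)*(1/15220)) = -37022 - (-31845/7 + 3952*(1/15220)) = -37022 - (-31845/7 + 988/3805) = -37022 - 1*(-121163309/26635) = -37022 + 121163309/26635 = -864917661/26635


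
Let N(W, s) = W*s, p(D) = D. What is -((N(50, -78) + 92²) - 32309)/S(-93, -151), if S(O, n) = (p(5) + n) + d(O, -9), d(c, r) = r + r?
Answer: -27745/164 ≈ -169.18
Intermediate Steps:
d(c, r) = 2*r
S(O, n) = -13 + n (S(O, n) = (5 + n) + 2*(-9) = (5 + n) - 18 = -13 + n)
-((N(50, -78) + 92²) - 32309)/S(-93, -151) = -((50*(-78) + 92²) - 32309)/(-13 - 151) = -((-3900 + 8464) - 32309)/(-164) = -(4564 - 32309)*(-1)/164 = -(-27745)*(-1)/164 = -1*27745/164 = -27745/164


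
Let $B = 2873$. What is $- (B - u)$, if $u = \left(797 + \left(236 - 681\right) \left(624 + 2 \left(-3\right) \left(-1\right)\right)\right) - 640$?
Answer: $-283066$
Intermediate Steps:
$u = -280193$ ($u = \left(797 - 445 \left(624 - -6\right)\right) - 640 = \left(797 - 445 \left(624 + 6\right)\right) - 640 = \left(797 - 280350\right) - 640 = -279553 - 640 = -280193$)
$- (B - u) = - (2873 - -280193) = - (2873 + 280193) = \left(-1\right) 283066 = -283066$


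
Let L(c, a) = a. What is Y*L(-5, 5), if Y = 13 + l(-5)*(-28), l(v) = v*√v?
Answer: 65 + 700*I*√5 ≈ 65.0 + 1565.2*I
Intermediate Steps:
l(v) = v^(3/2)
Y = 13 + 140*I*√5 (Y = 13 + (-5)^(3/2)*(-28) = 13 - 5*I*√5*(-28) = 13 + 140*I*√5 ≈ 13.0 + 313.05*I)
Y*L(-5, 5) = (13 + 140*I*√5)*5 = 65 + 700*I*√5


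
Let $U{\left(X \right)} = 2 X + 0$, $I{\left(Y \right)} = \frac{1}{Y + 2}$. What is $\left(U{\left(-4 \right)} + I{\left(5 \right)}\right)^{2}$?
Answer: $\frac{3025}{49} \approx 61.735$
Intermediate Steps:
$I{\left(Y \right)} = \frac{1}{2 + Y}$
$U{\left(X \right)} = 2 X$
$\left(U{\left(-4 \right)} + I{\left(5 \right)}\right)^{2} = \left(2 \left(-4\right) + \frac{1}{2 + 5}\right)^{2} = \left(-8 + \frac{1}{7}\right)^{2} = \left(- \frac{55}{7}\right)^{2} = \frac{3025}{49}$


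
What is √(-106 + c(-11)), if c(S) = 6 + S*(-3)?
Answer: I*√67 ≈ 8.1853*I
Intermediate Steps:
c(S) = 6 - 3*S
√(-106 + c(-11)) = √(-106 + (6 - 3*(-11))) = √(-106 + (6 + 33)) = √(-106 + 39) = √(-67) = I*√67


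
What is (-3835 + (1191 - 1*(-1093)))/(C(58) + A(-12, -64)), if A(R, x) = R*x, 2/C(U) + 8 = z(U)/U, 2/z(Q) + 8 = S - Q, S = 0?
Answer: -7916821/3918852 ≈ -2.0202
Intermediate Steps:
z(Q) = 2/(-8 - Q) (z(Q) = 2/(-8 + (0 - Q)) = 2/(-8 - Q))
C(U) = 2/(-8 - 2/(U*(8 + U))) (C(U) = 2/(-8 + (-2/(8 + U))/U) = 2/(-8 - 2/(U*(8 + U))))
(-3835 + (1191 - 1*(-1093)))/(C(58) + A(-12, -64)) = (-3835 + (1191 - 1*(-1093)))/(-1*58*(8 + 58)/(1 + 4*58*(8 + 58)) - 12*(-64)) = (-3835 + (1191 + 1093))/(-1*58*66/(1 + 4*58*66) + 768) = (-3835 + 2284)/(-1*58*66/(1 + 15312) + 768) = -1551/(-1*58*66/15313 + 768) = -1551/(-1*58*1/15313*66 + 768) = -1551/(-3828/15313 + 768) = -1551/11756556/15313 = -1551*15313/11756556 = -7916821/3918852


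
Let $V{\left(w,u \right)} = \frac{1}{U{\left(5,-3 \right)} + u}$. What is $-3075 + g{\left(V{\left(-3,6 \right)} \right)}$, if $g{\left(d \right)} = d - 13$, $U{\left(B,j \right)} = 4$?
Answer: $- \frac{30879}{10} \approx -3087.9$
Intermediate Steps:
$V{\left(w,u \right)} = \frac{1}{4 + u}$
$g{\left(d \right)} = -13 + d$ ($g{\left(d \right)} = d - 13 = -13 + d$)
$-3075 + g{\left(V{\left(-3,6 \right)} \right)} = -3075 - \left(13 - \frac{1}{4 + 6}\right) = -3075 - \left(13 - \frac{1}{10}\right) = -3075 + \left(-13 + \frac{1}{10}\right) = -3075 - \frac{129}{10} = - \frac{30879}{10}$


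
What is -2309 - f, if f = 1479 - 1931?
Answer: -1857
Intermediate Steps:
f = -452
-2309 - f = -2309 - 1*(-452) = -2309 + 452 = -1857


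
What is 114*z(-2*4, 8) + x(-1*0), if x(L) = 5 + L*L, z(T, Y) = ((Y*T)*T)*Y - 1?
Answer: 466835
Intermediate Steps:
z(T, Y) = -1 + T²*Y² (z(T, Y) = ((T*Y)*T)*Y - 1 = (Y*T²)*Y - 1 = T²*Y² - 1 = -1 + T²*Y²)
x(L) = 5 + L²
114*z(-2*4, 8) + x(-1*0) = 114*(-1 + (-2*4)²*8²) + (5 + (-1*0)²) = 114*(-1 + (-8)²*64) + (5 + 0²) = 114*(-1 + 64*64) + (5 + 0) = 114*(-1 + 4096) + 5 = 114*4095 + 5 = 466830 + 5 = 466835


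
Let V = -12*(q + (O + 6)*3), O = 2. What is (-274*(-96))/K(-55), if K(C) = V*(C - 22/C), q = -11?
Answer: 10960/3549 ≈ 3.0882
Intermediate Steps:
V = -156 (V = -12*(-11 + (2 + 6)*3) = -12*(-11 + 8*3) = -12*(-11 + 24) = -12*13 = -156)
K(C) = -156*C + 3432/C (K(C) = -156*(C - 22/C) = -156*C + 3432/C)
(-274*(-96))/K(-55) = (-274*(-96))/(-156*(-55) + 3432/(-55)) = 26304/(8580 + 3432*(-1/55)) = 26304/(8580 - 312/5) = 26304/(42588/5) = 26304*(5/42588) = 10960/3549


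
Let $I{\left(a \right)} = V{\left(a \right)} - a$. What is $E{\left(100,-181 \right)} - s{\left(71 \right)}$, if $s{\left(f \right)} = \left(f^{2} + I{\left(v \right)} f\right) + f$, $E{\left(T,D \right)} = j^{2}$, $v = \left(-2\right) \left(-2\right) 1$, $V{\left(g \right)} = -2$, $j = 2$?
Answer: $-4682$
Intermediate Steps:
$v = 4$ ($v = 4 \cdot 1 = 4$)
$I{\left(a \right)} = -2 - a$
$E{\left(T,D \right)} = 4$ ($E{\left(T,D \right)} = 2^{2} = 4$)
$s{\left(f \right)} = f^{2} - 5 f$ ($s{\left(f \right)} = \left(f^{2} + \left(-2 - 4\right) f\right) + f = \left(f^{2} - 6 f\right) + f = f^{2} - 5 f$)
$E{\left(100,-181 \right)} - s{\left(71 \right)} = 4 - 71 \left(-5 + 71\right) = 4 - 71 \cdot 66 = 4 - 4686 = -4682$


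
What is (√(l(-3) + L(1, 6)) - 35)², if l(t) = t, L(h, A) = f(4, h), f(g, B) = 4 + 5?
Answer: (35 - √6)² ≈ 1059.5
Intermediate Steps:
f(g, B) = 9
L(h, A) = 9
(√(l(-3) + L(1, 6)) - 35)² = (√(-3 + 9) - 35)² = (√6 - 35)² = (-35 + √6)²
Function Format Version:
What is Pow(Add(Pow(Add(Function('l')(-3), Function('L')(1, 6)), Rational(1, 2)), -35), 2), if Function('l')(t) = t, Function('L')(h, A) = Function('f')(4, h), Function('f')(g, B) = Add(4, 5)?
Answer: Pow(Add(35, Mul(-1, Pow(6, Rational(1, 2)))), 2) ≈ 1059.5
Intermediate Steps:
Function('f')(g, B) = 9
Function('L')(h, A) = 9
Pow(Add(Pow(Add(Function('l')(-3), Function('L')(1, 6)), Rational(1, 2)), -35), 2) = Pow(Add(Pow(Add(-3, 9), Rational(1, 2)), -35), 2) = Pow(Add(Pow(6, Rational(1, 2)), -35), 2) = Pow(Add(-35, Pow(6, Rational(1, 2))), 2)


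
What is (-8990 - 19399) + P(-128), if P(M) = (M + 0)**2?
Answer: -12005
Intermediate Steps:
P(M) = M**2
(-8990 - 19399) + P(-128) = (-8990 - 19399) + (-128)**2 = -28389 + 16384 = -12005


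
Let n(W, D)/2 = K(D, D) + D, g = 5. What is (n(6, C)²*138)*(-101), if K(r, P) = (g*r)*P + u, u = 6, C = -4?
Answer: -374876448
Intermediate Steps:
K(r, P) = 6 + 5*P*r (K(r, P) = (5*r)*P + 6 = 5*P*r + 6 = 6 + 5*P*r)
n(W, D) = 12 + 2*D + 10*D² (n(W, D) = 2*((6 + 5*D*D) + D) = 2*((6 + 5*D²) + D) = 2*(6 + D + 5*D²) = 12 + 2*D + 10*D²)
(n(6, C)²*138)*(-101) = ((12 + 2*(-4) + 10*(-4)²)²*138)*(-101) = ((12 - 8 + 10*16)²*138)*(-101) = ((12 - 8 + 160)²*138)*(-101) = (164²*138)*(-101) = (26896*138)*(-101) = 3711648*(-101) = -374876448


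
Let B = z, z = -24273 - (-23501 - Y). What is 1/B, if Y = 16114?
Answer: 1/15342 ≈ 6.5181e-5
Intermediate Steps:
z = 15342 (z = -24273 - (-23501 - 1*16114) = -24273 - (-23501 - 16114) = -24273 - 1*(-39615) = -24273 + 39615 = 15342)
B = 15342
1/B = 1/15342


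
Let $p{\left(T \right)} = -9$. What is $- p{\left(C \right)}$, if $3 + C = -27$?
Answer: $9$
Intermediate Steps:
$C = -30$ ($C = -3 - 27 = -30$)
$- p{\left(C \right)} = \left(-1\right) \left(-9\right) = 9$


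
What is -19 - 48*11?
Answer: -547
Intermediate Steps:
-19 - 48*11 = -19 - 528 = -547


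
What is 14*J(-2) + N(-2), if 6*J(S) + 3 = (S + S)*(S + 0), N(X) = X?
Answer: 29/3 ≈ 9.6667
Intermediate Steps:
J(S) = -½ + S²/3 (J(S) = -½ + ((S + S)*(S + 0))/6 = -½ + ((2*S)*S)/6 = -½ + (2*S²)/6 = -½ + S²/3)
14*J(-2) + N(-2) = 14*(-½ + (⅓)*(-2)²) - 2 = 14*(-½ + (⅓)*4) - 2 = 14*(-½ + 4/3) - 2 = 14*(⅚) - 2 = 35/3 - 2 = 29/3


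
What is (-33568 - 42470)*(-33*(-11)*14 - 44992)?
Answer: 3034676580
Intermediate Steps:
(-33568 - 42470)*(-33*(-11)*14 - 44992) = -76038*(363*14 - 44992) = -76038*(5082 - 44992) = -76038*(-39910) = 3034676580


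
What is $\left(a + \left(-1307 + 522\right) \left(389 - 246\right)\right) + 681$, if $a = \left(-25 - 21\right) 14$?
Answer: $-112218$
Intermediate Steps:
$a = -644$ ($a = \left(-46\right) 14 = -644$)
$\left(a + \left(-1307 + 522\right) \left(389 - 246\right)\right) + 681 = \left(-644 + \left(-1307 + 522\right) \left(389 - 246\right)\right) + 681 = \left(-644 - 112255\right) + 681 = -112899 + 681 = -112218$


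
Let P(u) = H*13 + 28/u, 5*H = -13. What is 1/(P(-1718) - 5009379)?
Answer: -4295/21515428046 ≈ -1.9962e-7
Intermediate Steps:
H = -13/5 (H = (1/5)*(-13) = -13/5 ≈ -2.6000)
P(u) = -169/5 + 28/u (P(u) = -13/5*13 + 28/u = -169/5 + 28/u)
1/(P(-1718) - 5009379) = 1/((-169/5 + 28/(-1718)) - 5009379) = 1/((-169/5 + 28*(-1/1718)) - 5009379) = 1/((-169/5 - 14/859) - 5009379) = 1/(-145241/4295 - 5009379) = 1/(-21515428046/4295) = -4295/21515428046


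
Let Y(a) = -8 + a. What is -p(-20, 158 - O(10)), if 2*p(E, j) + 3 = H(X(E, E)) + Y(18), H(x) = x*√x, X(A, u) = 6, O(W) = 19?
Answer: -7/2 - 3*√6 ≈ -10.848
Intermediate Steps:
H(x) = x^(3/2)
p(E, j) = 7/2 + 3*√6 (p(E, j) = -3/2 + (6^(3/2) + (-8 + 18))/2 = -3/2 + (6*√6 + 10)/2 = -3/2 + (10 + 6*√6)/2 = -3/2 + (5 + 3*√6) = 7/2 + 3*√6)
-p(-20, 158 - O(10)) = -(7/2 + 3*√6) = -7/2 - 3*√6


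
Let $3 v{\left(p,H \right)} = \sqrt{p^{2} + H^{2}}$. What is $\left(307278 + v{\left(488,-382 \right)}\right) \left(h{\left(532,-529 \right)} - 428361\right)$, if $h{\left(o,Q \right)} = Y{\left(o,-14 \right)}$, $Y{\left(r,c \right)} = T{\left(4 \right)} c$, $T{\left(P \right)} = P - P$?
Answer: $-131625911358 - 285574 \sqrt{96017} \approx -1.3171 \cdot 10^{11}$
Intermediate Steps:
$T{\left(P \right)} = 0$
$Y{\left(r,c \right)} = 0$ ($Y{\left(r,c \right)} = 0 c = 0$)
$h{\left(o,Q \right)} = 0$
$v{\left(p,H \right)} = \frac{\sqrt{H^{2} + p^{2}}}{3}$ ($v{\left(p,H \right)} = \frac{\sqrt{p^{2} + H^{2}}}{3} = \frac{\sqrt{H^{2} + p^{2}}}{3}$)
$\left(307278 + v{\left(488,-382 \right)}\right) \left(h{\left(532,-529 \right)} - 428361\right) = \left(307278 + \frac{\sqrt{\left(-382\right)^{2} + 488^{2}}}{3}\right) \left(0 - 428361\right) = \left(307278 + \frac{\sqrt{145924 + 238144}}{3}\right) \left(-428361\right) = \left(307278 + \frac{\sqrt{384068}}{3}\right) \left(-428361\right) = \left(307278 + \frac{2 \sqrt{96017}}{3}\right) \left(-428361\right) = -131625911358 - 285574 \sqrt{96017}$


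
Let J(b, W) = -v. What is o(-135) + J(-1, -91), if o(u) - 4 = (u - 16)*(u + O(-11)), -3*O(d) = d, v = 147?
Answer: 59065/3 ≈ 19688.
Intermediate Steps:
O(d) = -d/3
J(b, W) = -147 (J(b, W) = -1*147 = -147)
o(u) = 4 + (-16 + u)*(11/3 + u) (o(u) = 4 + (u - 16)*(u - ⅓*(-11)) = 4 + (-16 + u)*(u + 11/3) = 4 + (-16 + u)*(11/3 + u))
o(-135) + J(-1, -91) = (-164/3 + (-135)² - 37/3*(-135)) - 147 = (-164/3 + 18225 + 1665) - 147 = 59506/3 - 147 = 59065/3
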